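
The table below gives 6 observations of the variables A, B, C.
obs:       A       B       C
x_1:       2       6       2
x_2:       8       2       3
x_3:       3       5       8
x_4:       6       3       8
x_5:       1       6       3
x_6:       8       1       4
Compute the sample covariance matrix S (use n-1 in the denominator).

Step 1 — column means:
  mean(A) = (2 + 8 + 3 + 6 + 1 + 8) / 6 = 28/6 = 4.6667
  mean(B) = (6 + 2 + 5 + 3 + 6 + 1) / 6 = 23/6 = 3.8333
  mean(C) = (2 + 3 + 8 + 8 + 3 + 4) / 6 = 28/6 = 4.6667

Step 2 — sample covariance S[i,j] = (1/(n-1)) · Σ_k (x_{k,i} - mean_i) · (x_{k,j} - mean_j), with n-1 = 5.
  S[A,A] = ((-2.6667)·(-2.6667) + (3.3333)·(3.3333) + (-1.6667)·(-1.6667) + (1.3333)·(1.3333) + (-3.6667)·(-3.6667) + (3.3333)·(3.3333)) / 5 = 47.3333/5 = 9.4667
  S[A,B] = ((-2.6667)·(2.1667) + (3.3333)·(-1.8333) + (-1.6667)·(1.1667) + (1.3333)·(-0.8333) + (-3.6667)·(2.1667) + (3.3333)·(-2.8333)) / 5 = -32.3333/5 = -6.4667
  S[A,C] = ((-2.6667)·(-2.6667) + (3.3333)·(-1.6667) + (-1.6667)·(3.3333) + (1.3333)·(3.3333) + (-3.6667)·(-1.6667) + (3.3333)·(-0.6667)) / 5 = 4.3333/5 = 0.8667
  S[B,B] = ((2.1667)·(2.1667) + (-1.8333)·(-1.8333) + (1.1667)·(1.1667) + (-0.8333)·(-0.8333) + (2.1667)·(2.1667) + (-2.8333)·(-2.8333)) / 5 = 22.8333/5 = 4.5667
  S[B,C] = ((2.1667)·(-2.6667) + (-1.8333)·(-1.6667) + (1.1667)·(3.3333) + (-0.8333)·(3.3333) + (2.1667)·(-1.6667) + (-2.8333)·(-0.6667)) / 5 = -3.3333/5 = -0.6667
  S[C,C] = ((-2.6667)·(-2.6667) + (-1.6667)·(-1.6667) + (3.3333)·(3.3333) + (3.3333)·(3.3333) + (-1.6667)·(-1.6667) + (-0.6667)·(-0.6667)) / 5 = 35.3333/5 = 7.0667

S is symmetric (S[j,i] = S[i,j]). Assembling:

S = [[9.4667, -6.4667, 0.8667],
 [-6.4667, 4.5667, -0.6667],
 [0.8667, -0.6667, 7.0667]]


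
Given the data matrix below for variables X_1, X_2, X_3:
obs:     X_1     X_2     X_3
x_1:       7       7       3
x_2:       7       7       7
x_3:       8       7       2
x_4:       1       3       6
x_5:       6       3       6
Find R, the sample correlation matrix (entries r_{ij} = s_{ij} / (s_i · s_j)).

Step 1 — column means:
  mean(X_1) = (7 + 7 + 8 + 1 + 6) / 5 = 29/5 = 5.8
  mean(X_2) = (7 + 7 + 7 + 3 + 3) / 5 = 27/5 = 5.4
  mean(X_3) = (3 + 7 + 2 + 6 + 6) / 5 = 24/5 = 4.8

Step 2 — sample variances and covariances s[i,j] = (1/(n-1)) · Σ_k (x_{k,i} - mean_i) · (x_{k,j} - mean_j), with n-1 = 4:
  s[X_1,X_1] = ((1.2)·(1.2) + (1.2)·(1.2) + (2.2)·(2.2) + (-4.8)·(-4.8) + (0.2)·(0.2)) / 4 = 30.8/4 = 7.7
  s[X_1,X_2] = ((1.2)·(1.6) + (1.2)·(1.6) + (2.2)·(1.6) + (-4.8)·(-2.4) + (0.2)·(-2.4)) / 4 = 18.4/4 = 4.6
  s[X_1,X_3] = ((1.2)·(-1.8) + (1.2)·(2.2) + (2.2)·(-2.8) + (-4.8)·(1.2) + (0.2)·(1.2)) / 4 = -11.2/4 = -2.8
  s[X_2,X_2] = ((1.6)·(1.6) + (1.6)·(1.6) + (1.6)·(1.6) + (-2.4)·(-2.4) + (-2.4)·(-2.4)) / 4 = 19.2/4 = 4.8
  s[X_2,X_3] = ((1.6)·(-1.8) + (1.6)·(2.2) + (1.6)·(-2.8) + (-2.4)·(1.2) + (-2.4)·(1.2)) / 4 = -9.6/4 = -2.4
  s[X_3,X_3] = ((-1.8)·(-1.8) + (2.2)·(2.2) + (-2.8)·(-2.8) + (1.2)·(1.2) + (1.2)·(1.2)) / 4 = 18.8/4 = 4.7
  Sample standard deviations s_i = √(s[i,i]):
  s(X_1) = √(7.7) = 2.7749
  s(X_2) = √(4.8) = 2.1909
  s(X_3) = √(4.7) = 2.1679

Step 3 — r_{ij} = s_{ij} / (s_i · s_j):
  r[X_1,X_1] = 1 (diagonal).
  r[X_1,X_2] = 4.6 / (2.7749 · 2.1909) = 4.6 / 6.0795 = 0.7566
  r[X_1,X_3] = -2.8 / (2.7749 · 2.1679) = -2.8 / 6.0158 = -0.4654
  r[X_2,X_2] = 1 (diagonal).
  r[X_2,X_3] = -2.4 / (2.1909 · 2.1679) = -2.4 / 4.7497 = -0.5053
  r[X_3,X_3] = 1 (diagonal).

R is symmetric with unit diagonal. Assembling:

R = [[1, 0.7566, -0.4654],
 [0.7566, 1, -0.5053],
 [-0.4654, -0.5053, 1]]


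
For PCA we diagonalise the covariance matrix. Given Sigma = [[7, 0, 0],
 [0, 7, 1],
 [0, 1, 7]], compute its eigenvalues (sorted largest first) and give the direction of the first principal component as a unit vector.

Step 1 — characteristic polynomial p(λ) = det(λI - Sigma) = λ³ - tr·λ² + c_1·λ - det, where tr = trace, c_1 = sum of the principal 2×2 minors, det = det(Sigma):
  tr = 7 + 7 + 7 = 21,
  c_1 = (7·7 - (0)²) + (7·7 - (0)²) + (7·7 - (1)²) = 49 + 49 + 48 = 146,
  det = 7·(7·7 - (1)²) - (0)·((0)·7 - (1)·(0)) + (0)·((0)·(1) - 7·(0)) = 7·(48) - (0)·(0) + (0)·(0) = 336.
  So p(λ) = λ³ - 21λ² + 146λ - 336.
Step 2 — look for an integer root (rational root theorem: any rational root is an integer divisor of 336). Testing λ = 6:
  p(6) = 216 - 756 + 876 - 336 = 0  ✓
  Dividing out (λ - 6): p(λ) = (λ - 6)(λ² - 15λ + 56).
Step 3 — remaining eigenvalues from the quadratic λ² - 15λ + 56 = 0:
  Δ = 15² - 4·56 = 225 - 224 = 1,  λ = (15 ± √1)/2 = (15 ± 1)/2 = 8 or 7.
  Sorted: λ_1 = 8,  λ_2 = 7,  λ_3 = 6  (check: sum = 21 = tr ✓).

Step 4 — unit eigenvector for λ_1 = 8: v spans the null space of (Sigma - λ_1 I), whose rows are
  r_1 = (-1, 0, 0),  r_2 = (0, -1, 1),  r_3 = (0, 1, -1).
  v is orthogonal to every row, so take v ∝ r_1 × r_2 = ((0)·(1) - (0)·(-1), (0)·(0) - (-1)·(1), (-1)·(-1) - (0)·(0)) = (0, 1, 1).
  Let u = (0, 1, 1).
  ||u|| = √((0)² + (1)² + (1)²) = √(2) ≈ 1.4142,  v_1 = u/||u|| ≈ (0, 0.7071, 0.7071) (||v_1|| = 1).

λ_1 = 8,  λ_2 = 7,  λ_3 = 6;  v_1 ≈ (0, 0.7071, 0.7071)


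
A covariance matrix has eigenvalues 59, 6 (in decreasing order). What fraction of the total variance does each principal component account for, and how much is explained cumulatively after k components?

Step 1 — total variance = trace(Sigma) = Σ λ_i = 59 + 6 = 65.

Step 2 — fraction explained by component i = λ_i / Σ λ:
  PC1: 59/65 = 0.9077
  PC2: 6/65 = 0.0923

Step 3 — cumulative fraction after k components = (λ_1 + ... + λ_k) / Σ λ:
  k = 1: 59/65 = 0.9077
  k = 2: (59 + 6)/65 = 65/65 = 1

Summary (fraction, with percent):

explained: PC1 0.9077 (90.77%), PC2 0.0923 (9.23%);  cumulative: 0.9077, 1


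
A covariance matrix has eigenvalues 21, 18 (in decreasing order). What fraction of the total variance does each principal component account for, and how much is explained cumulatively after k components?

Step 1 — total variance = trace(Sigma) = Σ λ_i = 21 + 18 = 39.

Step 2 — fraction explained by component i = λ_i / Σ λ:
  PC1: 21/39 = 0.5385
  PC2: 18/39 = 0.4615

Step 3 — cumulative fraction after k components = (λ_1 + ... + λ_k) / Σ λ:
  k = 1: 21/39 = 0.5385
  k = 2: (21 + 18)/39 = 39/39 = 1

Summary (fraction, with percent):

explained: PC1 0.5385 (53.85%), PC2 0.4615 (46.15%);  cumulative: 0.5385, 1


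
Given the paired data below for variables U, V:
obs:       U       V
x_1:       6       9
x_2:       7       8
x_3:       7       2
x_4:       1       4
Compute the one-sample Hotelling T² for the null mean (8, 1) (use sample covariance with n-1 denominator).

Step 1 — sample mean vector:
  mean(U) = (6 + 7 + 7 + 1) / 4 = 21/4 = 5.25
  mean(V) = (9 + 8 + 2 + 4) / 4 = 23/4 = 5.75
  x̄ = (5.25, 5.75),  deviation x̄ - mu_0 = (5.25, 5.75) - (8, 1) = (-2.75, 4.75).

Step 2 — sample covariance matrix, S[i,j] = (1/(n-1)) · Σ_k (x_{k,i} - mean_i) · (x_{k,j} - mean_j), divisor n-1 = 3:
  S[U,U] = ((0.75)·(0.75) + (1.75)·(1.75) + (1.75)·(1.75) + (-4.25)·(-4.25)) / 3 = 24.75/3 = 8.25
  S[U,V] = ((0.75)·(3.25) + (1.75)·(2.25) + (1.75)·(-3.75) + (-4.25)·(-1.75)) / 3 = 7.25/3 = 2.4167
  S[V,V] = ((3.25)·(3.25) + (2.25)·(2.25) + (-3.75)·(-3.75) + (-1.75)·(-1.75)) / 3 = 32.75/3 = 10.9167
  S = [[8.25, 2.4167],
 [2.4167, 10.9167]].

Step 3 — invert S. det(S) = 8.25·10.9167 - (2.4167)² = 84.2222.
  S^{-1} = (1/det) · [[d, -b], [-b, a]] = [[0.1296, -0.0287],
 [-0.0287, 0.098]].

Step 4 — quadratic form (x̄ - mu_0)^T · S^{-1} · (x̄ - mu_0):
  S^{-1} · (x̄ - mu_0) = (-0.4927, 0.5442),
  (x̄ - mu_0)^T · [...] = (-2.75)·(-0.4927) + (4.75)·(0.5442) = 3.94.

Step 5 — scale by n: T² = 4 · 3.94 = 15.7599.

T² ≈ 15.7599


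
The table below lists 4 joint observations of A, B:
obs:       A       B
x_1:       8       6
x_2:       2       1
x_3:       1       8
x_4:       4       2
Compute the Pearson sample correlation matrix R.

Step 1 — column means:
  mean(A) = (8 + 2 + 1 + 4) / 4 = 15/4 = 3.75
  mean(B) = (6 + 1 + 8 + 2) / 4 = 17/4 = 4.25

Step 2 — sample variances and covariances s[i,j] = (1/(n-1)) · Σ_k (x_{k,i} - mean_i) · (x_{k,j} - mean_j), with n-1 = 3:
  s[A,A] = ((4.25)·(4.25) + (-1.75)·(-1.75) + (-2.75)·(-2.75) + (0.25)·(0.25)) / 3 = 28.75/3 = 9.5833
  s[A,B] = ((4.25)·(1.75) + (-1.75)·(-3.25) + (-2.75)·(3.75) + (0.25)·(-2.25)) / 3 = 2.25/3 = 0.75
  s[B,B] = ((1.75)·(1.75) + (-3.25)·(-3.25) + (3.75)·(3.75) + (-2.25)·(-2.25)) / 3 = 32.75/3 = 10.9167
  Sample standard deviations s_i = √(s[i,i]):
  s(A) = √(9.5833) = 3.0957
  s(B) = √(10.9167) = 3.304

Step 3 — r_{ij} = s_{ij} / (s_i · s_j):
  r[A,A] = 1 (diagonal).
  r[A,B] = 0.75 / (3.0957 · 3.304) = 0.75 / 10.2283 = 0.0733
  r[B,B] = 1 (diagonal).

R is symmetric with unit diagonal. Assembling:

R = [[1, 0.0733],
 [0.0733, 1]]


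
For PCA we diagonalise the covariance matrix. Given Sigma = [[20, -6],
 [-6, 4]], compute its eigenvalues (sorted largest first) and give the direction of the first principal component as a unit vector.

Step 1 — characteristic polynomial of 2×2 Sigma:
  det(Sigma - λI) = λ² - trace · λ + det = 0.
  trace = 20 + 4 = 24, det = 20·4 - (-6)² = 44.
Step 2 — discriminant:
  Δ = trace² - 4·det = 576 - 176 = 400.
Step 3 — eigenvalues:
  λ = (trace ± √Δ)/2 = (24 ± 20)/2,
  λ_1 = 22,  λ_2 = 2.

Step 4 — unit eigenvector for λ_1: solve (Sigma - λ_1 I)v = 0. First row:
  (20 - 22)·v_x + (-6)·v_y = 0, i.e. (-2)·v_x + (-6)·v_y = 0,
  so v ∝ (b, λ_1 - a) = (-6, 2); multiply by -1 so the first entry is positive: u = (6, -2).
  ||u|| = √((6)² + (-2)²) = √(40) ≈ 6.3246,
  v_1 = u/||u|| ≈ (0.9487, -0.3162) (||v_1|| = 1).

λ_1 = 22,  λ_2 = 2;  v_1 ≈ (0.9487, -0.3162)


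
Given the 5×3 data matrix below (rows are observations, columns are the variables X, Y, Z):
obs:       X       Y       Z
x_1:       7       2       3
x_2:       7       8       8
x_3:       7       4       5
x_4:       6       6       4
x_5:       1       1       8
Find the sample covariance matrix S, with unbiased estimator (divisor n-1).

Step 1 — column means:
  mean(X) = (7 + 7 + 7 + 6 + 1) / 5 = 28/5 = 5.6
  mean(Y) = (2 + 8 + 4 + 6 + 1) / 5 = 21/5 = 4.2
  mean(Z) = (3 + 8 + 5 + 4 + 8) / 5 = 28/5 = 5.6

Step 2 — sample covariance S[i,j] = (1/(n-1)) · Σ_k (x_{k,i} - mean_i) · (x_{k,j} - mean_j), with n-1 = 4.
  S[X,X] = ((1.4)·(1.4) + (1.4)·(1.4) + (1.4)·(1.4) + (0.4)·(0.4) + (-4.6)·(-4.6)) / 4 = 27.2/4 = 6.8
  S[X,Y] = ((1.4)·(-2.2) + (1.4)·(3.8) + (1.4)·(-0.2) + (0.4)·(1.8) + (-4.6)·(-3.2)) / 4 = 17.4/4 = 4.35
  S[X,Z] = ((1.4)·(-2.6) + (1.4)·(2.4) + (1.4)·(-0.6) + (0.4)·(-1.6) + (-4.6)·(2.4)) / 4 = -12.8/4 = -3.2
  S[Y,Y] = ((-2.2)·(-2.2) + (3.8)·(3.8) + (-0.2)·(-0.2) + (1.8)·(1.8) + (-3.2)·(-3.2)) / 4 = 32.8/4 = 8.2
  S[Y,Z] = ((-2.2)·(-2.6) + (3.8)·(2.4) + (-0.2)·(-0.6) + (1.8)·(-1.6) + (-3.2)·(2.4)) / 4 = 4.4/4 = 1.1
  S[Z,Z] = ((-2.6)·(-2.6) + (2.4)·(2.4) + (-0.6)·(-0.6) + (-1.6)·(-1.6) + (2.4)·(2.4)) / 4 = 21.2/4 = 5.3

S is symmetric (S[j,i] = S[i,j]). Assembling:

S = [[6.8, 4.35, -3.2],
 [4.35, 8.2, 1.1],
 [-3.2, 1.1, 5.3]]


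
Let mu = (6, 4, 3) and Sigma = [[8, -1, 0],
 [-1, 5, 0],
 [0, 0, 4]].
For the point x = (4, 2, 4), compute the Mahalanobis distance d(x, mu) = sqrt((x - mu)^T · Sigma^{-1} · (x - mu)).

Step 1 — centre the observation: (x - mu) = (-2, -2, 1).

Step 2 — invert Sigma (cofactor / det for 3×3, or solve directly):
  Sigma^{-1} = [[0.1282, 0.0256, 0],
 [0.0256, 0.2051, 0],
 [0, 0, 0.25]].

Step 3 — form the quadratic (x - mu)^T · Sigma^{-1} · (x - mu):
  Sigma^{-1} · (x - mu) = (-0.3077, -0.4615, 0.25).
  (x - mu)^T · [Sigma^{-1} · (x - mu)] = (-2)·(-0.3077) + (-2)·(-0.4615) + (1)·(0.25) = 1.7885.

Step 4 — take square root: d = √(1.7885) ≈ 1.3373.

d(x, mu) = √(1.7885) ≈ 1.3373


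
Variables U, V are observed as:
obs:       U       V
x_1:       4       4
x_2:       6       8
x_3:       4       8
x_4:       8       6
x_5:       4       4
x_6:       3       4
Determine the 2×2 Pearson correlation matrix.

Step 1 — column means:
  mean(U) = (4 + 6 + 4 + 8 + 4 + 3) / 6 = 29/6 = 4.8333
  mean(V) = (4 + 8 + 8 + 6 + 4 + 4) / 6 = 34/6 = 5.6667

Step 2 — sample variances and covariances s[i,j] = (1/(n-1)) · Σ_k (x_{k,i} - mean_i) · (x_{k,j} - mean_j), with n-1 = 5:
  s[U,U] = ((-0.8333)·(-0.8333) + (1.1667)·(1.1667) + (-0.8333)·(-0.8333) + (3.1667)·(3.1667) + (-0.8333)·(-0.8333) + (-1.8333)·(-1.8333)) / 5 = 16.8333/5 = 3.3667
  s[U,V] = ((-0.8333)·(-1.6667) + (1.1667)·(2.3333) + (-0.8333)·(2.3333) + (3.1667)·(0.3333) + (-0.8333)·(-1.6667) + (-1.8333)·(-1.6667)) / 5 = 7.6667/5 = 1.5333
  s[V,V] = ((-1.6667)·(-1.6667) + (2.3333)·(2.3333) + (2.3333)·(2.3333) + (0.3333)·(0.3333) + (-1.6667)·(-1.6667) + (-1.6667)·(-1.6667)) / 5 = 19.3333/5 = 3.8667
  Sample standard deviations s_i = √(s[i,i]):
  s(U) = √(3.3667) = 1.8348
  s(V) = √(3.8667) = 1.9664

Step 3 — r_{ij} = s_{ij} / (s_i · s_j):
  r[U,U] = 1 (diagonal).
  r[U,V] = 1.5333 / (1.8348 · 1.9664) = 1.5333 / 3.608 = 0.425
  r[V,V] = 1 (diagonal).

R is symmetric with unit diagonal. Assembling:

R = [[1, 0.425],
 [0.425, 1]]


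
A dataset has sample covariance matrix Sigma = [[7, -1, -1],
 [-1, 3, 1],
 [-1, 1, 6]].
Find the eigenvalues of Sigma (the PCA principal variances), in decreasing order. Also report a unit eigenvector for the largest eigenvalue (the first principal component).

Step 1 — characteristic polynomial p(λ) = det(λI - Sigma) = λ³ - tr·λ² + c_1·λ - det, where tr = trace, c_1 = sum of the principal 2×2 minors, det = det(Sigma):
  tr = 7 + 3 + 6 = 16,
  c_1 = (7·3 - (-1)²) + (7·6 - (-1)²) + (3·6 - (1)²) = 20 + 41 + 17 = 78,
  det = 7·(3·6 - (1)²) - (-1)·((-1)·6 - (1)·(-1)) + (-1)·((-1)·(1) - 3·(-1)) = 7·(17) - (-1)·(-5) + (-1)·(2) = 112.
  So p(λ) = λ³ - 16λ² + 78λ - 112.
Step 2 — look for an integer root (rational root theorem: any rational root is an integer divisor of 112). Testing λ = 8:
  p(8) = 512 - 1024 + 624 - 112 = 0  ✓
  Dividing out (λ - 8): p(λ) = (λ - 8)(λ² - 8λ + 14).
Step 3 — remaining eigenvalues from the quadratic λ² - 8λ + 14 = 0:
  Δ = 8² - 4·14 = 64 - 56 = 8,  λ = (8 ± √8)/2 = (8 ± 2.8284)/2 ≈ 5.4142 or 2.5858.
  Sorted: λ_1 = 8,  λ_2 = 5.4142,  λ_3 = 2.5858  (check: sum = 16 = tr ✓).

Step 4 — unit eigenvector for λ_1 = 8: v spans the null space of (Sigma - λ_1 I), whose rows are
  r_1 = (-1, -1, -1),  r_2 = (-1, -5, 1),  r_3 = (-1, 1, -2).
  v is orthogonal to every row, so take v ∝ r_1 × r_2 = ((-1)·(1) - (-1)·(-5), (-1)·(-1) - (-1)·(1), (-1)·(-5) - (-1)·(-1)) = (-6, 2, 4).
  Rescale (divide by 2; multiply by -1 so the first nonzero entry is positive): u = (3, -1, -2).
  ||u|| = √((3)² + (-1)² + (-2)²) = √(14) ≈ 3.7417,  v_1 = u/||u|| ≈ (0.8018, -0.2673, -0.5345) (||v_1|| = 1).

λ_1 = 8,  λ_2 = 5.4142,  λ_3 = 2.5858;  v_1 ≈ (0.8018, -0.2673, -0.5345)


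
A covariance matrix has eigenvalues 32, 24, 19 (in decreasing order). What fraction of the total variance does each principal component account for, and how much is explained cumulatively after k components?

Step 1 — total variance = trace(Sigma) = Σ λ_i = 32 + 24 + 19 = 75.

Step 2 — fraction explained by component i = λ_i / Σ λ:
  PC1: 32/75 = 0.4267
  PC2: 24/75 = 0.32
  PC3: 19/75 = 0.2533

Step 3 — cumulative fraction after k components = (λ_1 + ... + λ_k) / Σ λ:
  k = 1: 32/75 = 0.4267
  k = 2: (32 + 24)/75 = 56/75 = 0.7467
  k = 3: (32 + 24 + 19)/75 = 75/75 = 1

Summary (fraction, with percent):

explained: PC1 0.4267 (42.67%), PC2 0.32 (32%), PC3 0.2533 (25.33%);  cumulative: 0.4267, 0.7467, 1


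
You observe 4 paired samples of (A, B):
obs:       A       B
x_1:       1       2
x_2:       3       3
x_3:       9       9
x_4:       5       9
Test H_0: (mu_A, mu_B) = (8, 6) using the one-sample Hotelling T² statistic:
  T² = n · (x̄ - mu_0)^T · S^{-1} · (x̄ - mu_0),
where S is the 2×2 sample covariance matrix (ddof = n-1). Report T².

Step 1 — sample mean vector:
  mean(A) = (1 + 3 + 9 + 5) / 4 = 18/4 = 4.5
  mean(B) = (2 + 3 + 9 + 9) / 4 = 23/4 = 5.75
  x̄ = (4.5, 5.75),  deviation x̄ - mu_0 = (4.5, 5.75) - (8, 6) = (-3.5, -0.25).

Step 2 — sample covariance matrix, S[i,j] = (1/(n-1)) · Σ_k (x_{k,i} - mean_i) · (x_{k,j} - mean_j), divisor n-1 = 3:
  S[A,A] = ((-3.5)·(-3.5) + (-1.5)·(-1.5) + (4.5)·(4.5) + (0.5)·(0.5)) / 3 = 35/3 = 11.6667
  S[A,B] = ((-3.5)·(-3.75) + (-1.5)·(-2.75) + (4.5)·(3.25) + (0.5)·(3.25)) / 3 = 33.5/3 = 11.1667
  S[B,B] = ((-3.75)·(-3.75) + (-2.75)·(-2.75) + (3.25)·(3.25) + (3.25)·(3.25)) / 3 = 42.75/3 = 14.25
  S = [[11.6667, 11.1667],
 [11.1667, 14.25]].

Step 3 — invert S. det(S) = 11.6667·14.25 - (11.1667)² = 41.5556.
  S^{-1} = (1/det) · [[d, -b], [-b, a]] = [[0.3429, -0.2687],
 [-0.2687, 0.2807]].

Step 4 — quadratic form (x̄ - mu_0)^T · S^{-1} · (x̄ - mu_0):
  S^{-1} · (x̄ - mu_0) = (-1.133, 0.8703),
  (x̄ - mu_0)^T · [...] = (-3.5)·(-1.133) + (-0.25)·(0.8703) = 3.748.

Step 5 — scale by n: T² = 4 · 3.748 = 14.992.

T² ≈ 14.992


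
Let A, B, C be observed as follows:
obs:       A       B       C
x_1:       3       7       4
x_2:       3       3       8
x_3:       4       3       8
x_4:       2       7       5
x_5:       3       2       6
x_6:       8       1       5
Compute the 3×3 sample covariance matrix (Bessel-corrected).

Step 1 — column means:
  mean(A) = (3 + 3 + 4 + 2 + 3 + 8) / 6 = 23/6 = 3.8333
  mean(B) = (7 + 3 + 3 + 7 + 2 + 1) / 6 = 23/6 = 3.8333
  mean(C) = (4 + 8 + 8 + 5 + 6 + 5) / 6 = 36/6 = 6

Step 2 — sample covariance S[i,j] = (1/(n-1)) · Σ_k (x_{k,i} - mean_i) · (x_{k,j} - mean_j), with n-1 = 5.
  S[A,A] = ((-0.8333)·(-0.8333) + (-0.8333)·(-0.8333) + (0.1667)·(0.1667) + (-1.8333)·(-1.8333) + (-0.8333)·(-0.8333) + (4.1667)·(4.1667)) / 5 = 22.8333/5 = 4.5667
  S[A,B] = ((-0.8333)·(3.1667) + (-0.8333)·(-0.8333) + (0.1667)·(-0.8333) + (-1.8333)·(3.1667) + (-0.8333)·(-1.8333) + (4.1667)·(-2.8333)) / 5 = -18.1667/5 = -3.6333
  S[A,C] = ((-0.8333)·(-2) + (-0.8333)·(2) + (0.1667)·(2) + (-1.8333)·(-1) + (-0.8333)·(0) + (4.1667)·(-1)) / 5 = -2/5 = -0.4
  S[B,B] = ((3.1667)·(3.1667) + (-0.8333)·(-0.8333) + (-0.8333)·(-0.8333) + (3.1667)·(3.1667) + (-1.8333)·(-1.8333) + (-2.8333)·(-2.8333)) / 5 = 32.8333/5 = 6.5667
  S[B,C] = ((3.1667)·(-2) + (-0.8333)·(2) + (-0.8333)·(2) + (3.1667)·(-1) + (-1.8333)·(0) + (-2.8333)·(-1)) / 5 = -10/5 = -2
  S[C,C] = ((-2)·(-2) + (2)·(2) + (2)·(2) + (-1)·(-1) + (0)·(0) + (-1)·(-1)) / 5 = 14/5 = 2.8

S is symmetric (S[j,i] = S[i,j]). Assembling:

S = [[4.5667, -3.6333, -0.4],
 [-3.6333, 6.5667, -2],
 [-0.4, -2, 2.8]]


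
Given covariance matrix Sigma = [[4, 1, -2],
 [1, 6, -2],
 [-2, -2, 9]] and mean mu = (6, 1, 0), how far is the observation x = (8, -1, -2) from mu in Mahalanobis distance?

Step 1 — centre the observation: (x - mu) = (2, -2, -2).

Step 2 — invert Sigma (cofactor / det for 3×3, or solve directly):
  Sigma^{-1} = [[0.2857, -0.0286, 0.0571],
 [-0.0286, 0.1829, 0.0343],
 [0.0571, 0.0343, 0.1314]].

Step 3 — form the quadratic (x - mu)^T · Sigma^{-1} · (x - mu):
  Sigma^{-1} · (x - mu) = (0.5143, -0.4914, -0.2171).
  (x - mu)^T · [Sigma^{-1} · (x - mu)] = (2)·(0.5143) + (-2)·(-0.4914) + (-2)·(-0.2171) = 2.4457.

Step 4 — take square root: d = √(2.4457) ≈ 1.5639.

d(x, mu) = √(2.4457) ≈ 1.5639


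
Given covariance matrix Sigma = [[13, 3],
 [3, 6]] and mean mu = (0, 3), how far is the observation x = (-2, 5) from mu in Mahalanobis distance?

Step 1 — centre the observation: (x - mu) = (-2, 2).

Step 2 — invert Sigma. det(Sigma) = 13·6 - (3)² = 69.
  Sigma^{-1} = (1/det) · [[d, -b], [-b, a]] = [[0.087, -0.0435],
 [-0.0435, 0.1884]].

Step 3 — form the quadratic (x - mu)^T · Sigma^{-1} · (x - mu):
  Sigma^{-1} · (x - mu) = (-0.2609, 0.4638).
  (x - mu)^T · [Sigma^{-1} · (x - mu)] = (-2)·(-0.2609) + (2)·(0.4638) = 1.4493.

Step 4 — take square root: d = √(1.4493) ≈ 1.2039.

d(x, mu) = √(1.4493) ≈ 1.2039


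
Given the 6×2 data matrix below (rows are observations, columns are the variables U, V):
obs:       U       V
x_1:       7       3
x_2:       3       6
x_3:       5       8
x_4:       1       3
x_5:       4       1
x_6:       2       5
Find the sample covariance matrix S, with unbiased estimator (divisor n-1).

Step 1 — column means:
  mean(U) = (7 + 3 + 5 + 1 + 4 + 2) / 6 = 22/6 = 3.6667
  mean(V) = (3 + 6 + 8 + 3 + 1 + 5) / 6 = 26/6 = 4.3333

Step 2 — sample covariance S[i,j] = (1/(n-1)) · Σ_k (x_{k,i} - mean_i) · (x_{k,j} - mean_j), with n-1 = 5.
  S[U,U] = ((3.3333)·(3.3333) + (-0.6667)·(-0.6667) + (1.3333)·(1.3333) + (-2.6667)·(-2.6667) + (0.3333)·(0.3333) + (-1.6667)·(-1.6667)) / 5 = 23.3333/5 = 4.6667
  S[U,V] = ((3.3333)·(-1.3333) + (-0.6667)·(1.6667) + (1.3333)·(3.6667) + (-2.6667)·(-1.3333) + (0.3333)·(-3.3333) + (-1.6667)·(0.6667)) / 5 = 0.6667/5 = 0.1333
  S[V,V] = ((-1.3333)·(-1.3333) + (1.6667)·(1.6667) + (3.6667)·(3.6667) + (-1.3333)·(-1.3333) + (-3.3333)·(-3.3333) + (0.6667)·(0.6667)) / 5 = 31.3333/5 = 6.2667

S is symmetric (S[j,i] = S[i,j]). Assembling:

S = [[4.6667, 0.1333],
 [0.1333, 6.2667]]


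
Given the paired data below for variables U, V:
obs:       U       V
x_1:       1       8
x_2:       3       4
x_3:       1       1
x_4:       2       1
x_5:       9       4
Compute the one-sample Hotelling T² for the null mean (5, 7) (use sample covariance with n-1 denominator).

Step 1 — sample mean vector:
  mean(U) = (1 + 3 + 1 + 2 + 9) / 5 = 16/5 = 3.2
  mean(V) = (8 + 4 + 1 + 1 + 4) / 5 = 18/5 = 3.6
  x̄ = (3.2, 3.6),  deviation x̄ - mu_0 = (3.2, 3.6) - (5, 7) = (-1.8, -3.4).

Step 2 — sample covariance matrix, S[i,j] = (1/(n-1)) · Σ_k (x_{k,i} - mean_i) · (x_{k,j} - mean_j), divisor n-1 = 4:
  S[U,U] = ((-2.2)·(-2.2) + (-0.2)·(-0.2) + (-2.2)·(-2.2) + (-1.2)·(-1.2) + (5.8)·(5.8)) / 4 = 44.8/4 = 11.2
  S[U,V] = ((-2.2)·(4.4) + (-0.2)·(0.4) + (-2.2)·(-2.6) + (-1.2)·(-2.6) + (5.8)·(0.4)) / 4 = 1.4/4 = 0.35
  S[V,V] = ((4.4)·(4.4) + (0.4)·(0.4) + (-2.6)·(-2.6) + (-2.6)·(-2.6) + (0.4)·(0.4)) / 4 = 33.2/4 = 8.3
  S = [[11.2, 0.35],
 [0.35, 8.3]].

Step 3 — invert S. det(S) = 11.2·8.3 - (0.35)² = 92.8375.
  S^{-1} = (1/det) · [[d, -b], [-b, a]] = [[0.0894, -0.0038],
 [-0.0038, 0.1206]].

Step 4 — quadratic form (x̄ - mu_0)^T · S^{-1} · (x̄ - mu_0):
  S^{-1} · (x̄ - mu_0) = (-0.1481, -0.4034),
  (x̄ - mu_0)^T · [...] = (-1.8)·(-0.1481) + (-3.4)·(-0.4034) = 1.6381.

Step 5 — scale by n: T² = 5 · 1.6381 = 8.1907.

T² ≈ 8.1907


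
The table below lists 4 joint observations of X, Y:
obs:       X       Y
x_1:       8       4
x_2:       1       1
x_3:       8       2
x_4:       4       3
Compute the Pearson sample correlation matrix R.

Step 1 — column means:
  mean(X) = (8 + 1 + 8 + 4) / 4 = 21/4 = 5.25
  mean(Y) = (4 + 1 + 2 + 3) / 4 = 10/4 = 2.5

Step 2 — sample variances and covariances s[i,j] = (1/(n-1)) · Σ_k (x_{k,i} - mean_i) · (x_{k,j} - mean_j), with n-1 = 3:
  s[X,X] = ((2.75)·(2.75) + (-4.25)·(-4.25) + (2.75)·(2.75) + (-1.25)·(-1.25)) / 3 = 34.75/3 = 11.5833
  s[X,Y] = ((2.75)·(1.5) + (-4.25)·(-1.5) + (2.75)·(-0.5) + (-1.25)·(0.5)) / 3 = 8.5/3 = 2.8333
  s[Y,Y] = ((1.5)·(1.5) + (-1.5)·(-1.5) + (-0.5)·(-0.5) + (0.5)·(0.5)) / 3 = 5/3 = 1.6667
  Sample standard deviations s_i = √(s[i,i]):
  s(X) = √(11.5833) = 3.4034
  s(Y) = √(1.6667) = 1.291

Step 3 — r_{ij} = s_{ij} / (s_i · s_j):
  r[X,X] = 1 (diagonal).
  r[X,Y] = 2.8333 / (3.4034 · 1.291) = 2.8333 / 4.3938 = 0.6448
  r[Y,Y] = 1 (diagonal).

R is symmetric with unit diagonal. Assembling:

R = [[1, 0.6448],
 [0.6448, 1]]


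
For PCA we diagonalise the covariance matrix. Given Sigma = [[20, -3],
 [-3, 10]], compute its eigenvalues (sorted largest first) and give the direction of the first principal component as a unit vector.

Step 1 — characteristic polynomial of 2×2 Sigma:
  det(Sigma - λI) = λ² - trace · λ + det = 0.
  trace = 20 + 10 = 30, det = 20·10 - (-3)² = 191.
Step 2 — discriminant:
  Δ = trace² - 4·det = 900 - 764 = 136.
Step 3 — eigenvalues:
  λ = (trace ± √Δ)/2 = (30 ± 11.6619)/2,
  λ_1 = 20.831,  λ_2 = 9.169.

Step 4 — unit eigenvector for λ_1: solve (Sigma - λ_1 I)v = 0. First row:
  (20 - 20.831)·v_x + (-3)·v_y = 0, i.e. (-0.831)·v_x + (-3)·v_y = 0,
  so v ∝ (b, λ_1 - a) = (-3, 0.831); multiply by -1 so the first entry is positive: u = (3, -0.831).
  ||u|| = √((3)² + (-0.831)²) = √(9.6905) ≈ 3.113,
  v_1 = u/||u|| ≈ (0.9637, -0.2669) (||v_1|| = 1).

λ_1 = 20.831,  λ_2 = 9.169;  v_1 ≈ (0.9637, -0.2669)


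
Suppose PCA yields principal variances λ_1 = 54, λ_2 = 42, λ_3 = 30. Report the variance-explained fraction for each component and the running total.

Step 1 — total variance = trace(Sigma) = Σ λ_i = 54 + 42 + 30 = 126.

Step 2 — fraction explained by component i = λ_i / Σ λ:
  PC1: 54/126 = 0.4286
  PC2: 42/126 = 0.3333
  PC3: 30/126 = 0.2381

Step 3 — cumulative fraction after k components = (λ_1 + ... + λ_k) / Σ λ:
  k = 1: 54/126 = 0.4286
  k = 2: (54 + 42)/126 = 96/126 = 0.7619
  k = 3: (54 + 42 + 30)/126 = 126/126 = 1

Summary (fraction, with percent):

explained: PC1 0.4286 (42.86%), PC2 0.3333 (33.33%), PC3 0.2381 (23.81%);  cumulative: 0.4286, 0.7619, 1


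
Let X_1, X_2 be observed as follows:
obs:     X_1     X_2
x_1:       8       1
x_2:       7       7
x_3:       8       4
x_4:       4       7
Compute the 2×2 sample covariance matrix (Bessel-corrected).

Step 1 — column means:
  mean(X_1) = (8 + 7 + 8 + 4) / 4 = 27/4 = 6.75
  mean(X_2) = (1 + 7 + 4 + 7) / 4 = 19/4 = 4.75

Step 2 — sample covariance S[i,j] = (1/(n-1)) · Σ_k (x_{k,i} - mean_i) · (x_{k,j} - mean_j), with n-1 = 3.
  S[X_1,X_1] = ((1.25)·(1.25) + (0.25)·(0.25) + (1.25)·(1.25) + (-2.75)·(-2.75)) / 3 = 10.75/3 = 3.5833
  S[X_1,X_2] = ((1.25)·(-3.75) + (0.25)·(2.25) + (1.25)·(-0.75) + (-2.75)·(2.25)) / 3 = -11.25/3 = -3.75
  S[X_2,X_2] = ((-3.75)·(-3.75) + (2.25)·(2.25) + (-0.75)·(-0.75) + (2.25)·(2.25)) / 3 = 24.75/3 = 8.25

S is symmetric (S[j,i] = S[i,j]). Assembling:

S = [[3.5833, -3.75],
 [-3.75, 8.25]]


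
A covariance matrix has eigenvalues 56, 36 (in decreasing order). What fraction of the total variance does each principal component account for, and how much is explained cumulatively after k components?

Step 1 — total variance = trace(Sigma) = Σ λ_i = 56 + 36 = 92.

Step 2 — fraction explained by component i = λ_i / Σ λ:
  PC1: 56/92 = 0.6087
  PC2: 36/92 = 0.3913

Step 3 — cumulative fraction after k components = (λ_1 + ... + λ_k) / Σ λ:
  k = 1: 56/92 = 0.6087
  k = 2: (56 + 36)/92 = 92/92 = 1

Summary (fraction, with percent):

explained: PC1 0.6087 (60.87%), PC2 0.3913 (39.13%);  cumulative: 0.6087, 1


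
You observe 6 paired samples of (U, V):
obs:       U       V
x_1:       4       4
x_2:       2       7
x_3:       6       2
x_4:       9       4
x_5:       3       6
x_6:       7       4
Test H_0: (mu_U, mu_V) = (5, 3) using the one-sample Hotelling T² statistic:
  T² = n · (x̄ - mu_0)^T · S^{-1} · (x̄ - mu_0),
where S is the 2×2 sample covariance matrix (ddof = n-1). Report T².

Step 1 — sample mean vector:
  mean(U) = (4 + 2 + 6 + 9 + 3 + 7) / 6 = 31/6 = 5.1667
  mean(V) = (4 + 7 + 2 + 4 + 6 + 4) / 6 = 27/6 = 4.5
  x̄ = (5.1667, 4.5),  deviation x̄ - mu_0 = (5.1667, 4.5) - (5, 3) = (0.1667, 1.5).

Step 2 — sample covariance matrix, S[i,j] = (1/(n-1)) · Σ_k (x_{k,i} - mean_i) · (x_{k,j} - mean_j), divisor n-1 = 5:
  S[U,U] = ((-1.1667)·(-1.1667) + (-3.1667)·(-3.1667) + (0.8333)·(0.8333) + (3.8333)·(3.8333) + (-2.1667)·(-2.1667) + (1.8333)·(1.8333)) / 5 = 34.8333/5 = 6.9667
  S[U,V] = ((-1.1667)·(-0.5) + (-3.1667)·(2.5) + (0.8333)·(-2.5) + (3.8333)·(-0.5) + (-2.1667)·(1.5) + (1.8333)·(-0.5)) / 5 = -15.5/5 = -3.1
  S[V,V] = ((-0.5)·(-0.5) + (2.5)·(2.5) + (-2.5)·(-2.5) + (-0.5)·(-0.5) + (1.5)·(1.5) + (-0.5)·(-0.5)) / 5 = 15.5/5 = 3.1
  S = [[6.9667, -3.1],
 [-3.1, 3.1]].

Step 3 — invert S. det(S) = 6.9667·3.1 - (-3.1)² = 11.9867.
  S^{-1} = (1/det) · [[d, -b], [-b, a]] = [[0.2586, 0.2586],
 [0.2586, 0.5812]].

Step 4 — quadratic form (x̄ - mu_0)^T · S^{-1} · (x̄ - mu_0):
  S^{-1} · (x̄ - mu_0) = (0.431, 0.9149),
  (x̄ - mu_0)^T · [...] = (0.1667)·(0.431) + (1.5)·(0.9149) = 1.4442.

Step 5 — scale by n: T² = 6 · 1.4442 = 8.6652.

T² ≈ 8.6652


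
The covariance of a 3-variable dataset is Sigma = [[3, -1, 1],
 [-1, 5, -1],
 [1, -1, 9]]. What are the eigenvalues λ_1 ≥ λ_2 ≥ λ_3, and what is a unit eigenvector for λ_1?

Step 1 — characteristic polynomial p(λ) = det(λI - Sigma) = λ³ - tr·λ² + c_1·λ - det, where tr = trace, c_1 = sum of the principal 2×2 minors, det = det(Sigma):
  tr = 3 + 5 + 9 = 17,
  c_1 = (3·5 - (-1)²) + (3·9 - (1)²) + (5·9 - (-1)²) = 14 + 26 + 44 = 84,
  det = 3·(5·9 - (-1)²) - (-1)·((-1)·9 - (-1)·(1)) + (1)·((-1)·(-1) - 5·(1)) = 3·(44) - (-1)·(-8) + (1)·(-4) = 120.
  So p(λ) = λ³ - 17λ² + 84λ - 120.
Step 2 — look for an integer root (rational root theorem: any rational root is an integer divisor of 120). Testing λ = 5:
  p(5) = 125 - 425 + 420 - 120 = 0  ✓
  Dividing out (λ - 5): p(λ) = (λ - 5)(λ² - 12λ + 24).
Step 3 — remaining eigenvalues from the quadratic λ² - 12λ + 24 = 0:
  Δ = 12² - 4·24 = 144 - 96 = 48,  λ = (12 ± √48)/2 = (12 ± 6.9282)/2 ≈ 9.4641 or 2.5359.
  Sorted: λ_1 = 9.4641,  λ_2 = 5,  λ_3 = 2.5359  (check: sum = 17 = tr ✓).

Step 4 — unit eigenvector for λ_1 ≈ 9.4641: v spans the null space of (Sigma - λ_1 I), whose rows are
  r_1 = (-6.4641, -1, 1),  r_2 = (-1, -4.4641, -1),  r_3 = (1, -1, -0.4641).
  v is orthogonal to every row, so take v ∝ r_1 × r_2 = ((-1)·(-1) - (1)·(-4.4641), (1)·(-1) - (-6.4641)·(-1), (-6.4641)·(-4.4641) - (-1)·(-1)) ≈ (5.4641, -7.4641, 27.8564).
  Let u = (5.4641, -7.4641, 27.8564).
  ||u|| = √((5.4641)² + (-7.4641)² + (27.8564)²) = √(861.5486) ≈ 29.3521,  v_1 = u/||u|| ≈ (0.1862, -0.2543, 0.949) (||v_1|| = 1).

λ_1 = 9.4641,  λ_2 = 5,  λ_3 = 2.5359;  v_1 ≈ (0.1862, -0.2543, 0.949)


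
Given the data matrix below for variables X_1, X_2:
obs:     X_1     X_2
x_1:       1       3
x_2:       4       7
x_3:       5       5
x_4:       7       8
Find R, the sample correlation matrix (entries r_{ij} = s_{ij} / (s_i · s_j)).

Step 1 — column means:
  mean(X_1) = (1 + 4 + 5 + 7) / 4 = 17/4 = 4.25
  mean(X_2) = (3 + 7 + 5 + 8) / 4 = 23/4 = 5.75

Step 2 — sample variances and covariances s[i,j] = (1/(n-1)) · Σ_k (x_{k,i} - mean_i) · (x_{k,j} - mean_j), with n-1 = 3:
  s[X_1,X_1] = ((-3.25)·(-3.25) + (-0.25)·(-0.25) + (0.75)·(0.75) + (2.75)·(2.75)) / 3 = 18.75/3 = 6.25
  s[X_1,X_2] = ((-3.25)·(-2.75) + (-0.25)·(1.25) + (0.75)·(-0.75) + (2.75)·(2.25)) / 3 = 14.25/3 = 4.75
  s[X_2,X_2] = ((-2.75)·(-2.75) + (1.25)·(1.25) + (-0.75)·(-0.75) + (2.25)·(2.25)) / 3 = 14.75/3 = 4.9167
  Sample standard deviations s_i = √(s[i,i]):
  s(X_1) = √(6.25) = 2.5
  s(X_2) = √(4.9167) = 2.2174

Step 3 — r_{ij} = s_{ij} / (s_i · s_j):
  r[X_1,X_1] = 1 (diagonal).
  r[X_1,X_2] = 4.75 / (2.5 · 2.2174) = 4.75 / 5.5434 = 0.8569
  r[X_2,X_2] = 1 (diagonal).

R is symmetric with unit diagonal. Assembling:

R = [[1, 0.8569],
 [0.8569, 1]]


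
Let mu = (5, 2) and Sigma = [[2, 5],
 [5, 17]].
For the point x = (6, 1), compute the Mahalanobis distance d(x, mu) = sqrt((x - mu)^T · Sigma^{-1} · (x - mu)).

Step 1 — centre the observation: (x - mu) = (1, -1).

Step 2 — invert Sigma. det(Sigma) = 2·17 - (5)² = 9.
  Sigma^{-1} = (1/det) · [[d, -b], [-b, a]] = [[1.8889, -0.5556],
 [-0.5556, 0.2222]].

Step 3 — form the quadratic (x - mu)^T · Sigma^{-1} · (x - mu):
  Sigma^{-1} · (x - mu) = (2.4444, -0.7778).
  (x - mu)^T · [Sigma^{-1} · (x - mu)] = (1)·(2.4444) + (-1)·(-0.7778) = 3.2222.

Step 4 — take square root: d = √(3.2222) ≈ 1.7951.

d(x, mu) = √(3.2222) ≈ 1.7951


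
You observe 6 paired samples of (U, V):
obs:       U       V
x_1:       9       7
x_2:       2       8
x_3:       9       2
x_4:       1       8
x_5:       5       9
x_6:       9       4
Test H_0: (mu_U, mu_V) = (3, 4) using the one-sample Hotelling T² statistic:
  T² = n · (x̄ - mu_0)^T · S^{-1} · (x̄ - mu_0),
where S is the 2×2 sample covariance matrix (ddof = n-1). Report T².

Step 1 — sample mean vector:
  mean(U) = (9 + 2 + 9 + 1 + 5 + 9) / 6 = 35/6 = 5.8333
  mean(V) = (7 + 8 + 2 + 8 + 9 + 4) / 6 = 38/6 = 6.3333
  x̄ = (5.8333, 6.3333),  deviation x̄ - mu_0 = (5.8333, 6.3333) - (3, 4) = (2.8333, 2.3333).

Step 2 — sample covariance matrix, S[i,j] = (1/(n-1)) · Σ_k (x_{k,i} - mean_i) · (x_{k,j} - mean_j), divisor n-1 = 5:
  S[U,U] = ((3.1667)·(3.1667) + (-3.8333)·(-3.8333) + (3.1667)·(3.1667) + (-4.8333)·(-4.8333) + (-0.8333)·(-0.8333) + (3.1667)·(3.1667)) / 5 = 68.8333/5 = 13.7667
  S[U,V] = ((3.1667)·(0.6667) + (-3.8333)·(1.6667) + (3.1667)·(-4.3333) + (-4.8333)·(1.6667) + (-0.8333)·(2.6667) + (3.1667)·(-2.3333)) / 5 = -35.6667/5 = -7.1333
  S[V,V] = ((0.6667)·(0.6667) + (1.6667)·(1.6667) + (-4.3333)·(-4.3333) + (1.6667)·(1.6667) + (2.6667)·(2.6667) + (-2.3333)·(-2.3333)) / 5 = 37.3333/5 = 7.4667
  S = [[13.7667, -7.1333],
 [-7.1333, 7.4667]].

Step 3 — invert S. det(S) = 13.7667·7.4667 - (-7.1333)² = 51.9067.
  S^{-1} = (1/det) · [[d, -b], [-b, a]] = [[0.1438, 0.1374],
 [0.1374, 0.2652]].

Step 4 — quadratic form (x̄ - mu_0)^T · S^{-1} · (x̄ - mu_0):
  S^{-1} · (x̄ - mu_0) = (0.7282, 1.0082),
  (x̄ - mu_0)^T · [...] = (2.8333)·(0.7282) + (2.3333)·(1.0082) = 4.4158.

Step 5 — scale by n: T² = 6 · 4.4158 = 26.495.

T² ≈ 26.495


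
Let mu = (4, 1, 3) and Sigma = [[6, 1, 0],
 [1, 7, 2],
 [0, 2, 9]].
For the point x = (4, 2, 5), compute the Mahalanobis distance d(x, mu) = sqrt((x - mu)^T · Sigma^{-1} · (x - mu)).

Step 1 — centre the observation: (x - mu) = (0, 1, 2).

Step 2 — invert Sigma (cofactor / det for 3×3, or solve directly):
  Sigma^{-1} = [[0.171, -0.0261, 0.0058],
 [-0.0261, 0.1565, -0.0348],
 [0.0058, -0.0348, 0.1188]].

Step 3 — form the quadratic (x - mu)^T · Sigma^{-1} · (x - mu):
  Sigma^{-1} · (x - mu) = (-0.0145, 0.087, 0.2029).
  (x - mu)^T · [Sigma^{-1} · (x - mu)] = (0)·(-0.0145) + (1)·(0.087) + (2)·(0.2029) = 0.4928.

Step 4 — take square root: d = √(0.4928) ≈ 0.702.

d(x, mu) = √(0.4928) ≈ 0.702


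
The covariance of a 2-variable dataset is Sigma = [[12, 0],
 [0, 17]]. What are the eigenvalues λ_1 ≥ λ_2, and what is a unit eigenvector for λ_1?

Step 1 — characteristic polynomial of 2×2 Sigma:
  det(Sigma - λI) = λ² - trace · λ + det = 0.
  trace = 12 + 17 = 29, det = 12·17 - (0)² = 204.
Step 2 — discriminant:
  Δ = trace² - 4·det = 841 - 816 = 25.
Step 3 — eigenvalues:
  λ = (trace ± √Δ)/2 = (29 ± 5)/2,
  λ_1 = 17,  λ_2 = 12.

Step 4 — unit eigenvector for λ_1: Sigma is diagonal, so its eigenvectors are the coordinate axes. λ_1 = 17 is the diagonal entry on the second coordinate axis, hence
  v_1 = (0, 1) (||v_1|| = 1).

λ_1 = 17,  λ_2 = 12;  v_1 ≈ (0, 1)


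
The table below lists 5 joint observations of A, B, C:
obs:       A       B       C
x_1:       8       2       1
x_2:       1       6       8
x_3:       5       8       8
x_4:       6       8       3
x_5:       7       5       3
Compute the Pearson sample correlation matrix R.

Step 1 — column means:
  mean(A) = (8 + 1 + 5 + 6 + 7) / 5 = 27/5 = 5.4
  mean(B) = (2 + 6 + 8 + 8 + 5) / 5 = 29/5 = 5.8
  mean(C) = (1 + 8 + 8 + 3 + 3) / 5 = 23/5 = 4.6

Step 2 — sample variances and covariances s[i,j] = (1/(n-1)) · Σ_k (x_{k,i} - mean_i) · (x_{k,j} - mean_j), with n-1 = 4:
  s[A,A] = ((2.6)·(2.6) + (-4.4)·(-4.4) + (-0.4)·(-0.4) + (0.6)·(0.6) + (1.6)·(1.6)) / 4 = 29.2/4 = 7.3
  s[A,B] = ((2.6)·(-3.8) + (-4.4)·(0.2) + (-0.4)·(2.2) + (0.6)·(2.2) + (1.6)·(-0.8)) / 4 = -11.6/4 = -2.9
  s[A,C] = ((2.6)·(-3.6) + (-4.4)·(3.4) + (-0.4)·(3.4) + (0.6)·(-1.6) + (1.6)·(-1.6)) / 4 = -29.2/4 = -7.3
  s[B,B] = ((-3.8)·(-3.8) + (0.2)·(0.2) + (2.2)·(2.2) + (2.2)·(2.2) + (-0.8)·(-0.8)) / 4 = 24.8/4 = 6.2
  s[B,C] = ((-3.8)·(-3.6) + (0.2)·(3.4) + (2.2)·(3.4) + (2.2)·(-1.6) + (-0.8)·(-1.6)) / 4 = 19.6/4 = 4.9
  s[C,C] = ((-3.6)·(-3.6) + (3.4)·(3.4) + (3.4)·(3.4) + (-1.6)·(-1.6) + (-1.6)·(-1.6)) / 4 = 41.2/4 = 10.3
  Sample standard deviations s_i = √(s[i,i]):
  s(A) = √(7.3) = 2.7019
  s(B) = √(6.2) = 2.49
  s(C) = √(10.3) = 3.2094

Step 3 — r_{ij} = s_{ij} / (s_i · s_j):
  r[A,A] = 1 (diagonal).
  r[A,B] = -2.9 / (2.7019 · 2.49) = -2.9 / 6.7276 = -0.4311
  r[A,C] = -7.3 / (2.7019 · 3.2094) = -7.3 / 8.6712 = -0.8419
  r[B,B] = 1 (diagonal).
  r[B,C] = 4.9 / (2.49 · 3.2094) = 4.9 / 7.9912 = 0.6132
  r[C,C] = 1 (diagonal).

R is symmetric with unit diagonal. Assembling:

R = [[1, -0.4311, -0.8419],
 [-0.4311, 1, 0.6132],
 [-0.8419, 0.6132, 1]]


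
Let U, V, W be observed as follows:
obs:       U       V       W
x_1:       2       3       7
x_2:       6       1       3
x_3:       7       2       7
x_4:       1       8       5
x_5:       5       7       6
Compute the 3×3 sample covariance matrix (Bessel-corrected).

Step 1 — column means:
  mean(U) = (2 + 6 + 7 + 1 + 5) / 5 = 21/5 = 4.2
  mean(V) = (3 + 1 + 2 + 8 + 7) / 5 = 21/5 = 4.2
  mean(W) = (7 + 3 + 7 + 5 + 6) / 5 = 28/5 = 5.6

Step 2 — sample covariance S[i,j] = (1/(n-1)) · Σ_k (x_{k,i} - mean_i) · (x_{k,j} - mean_j), with n-1 = 4.
  S[U,U] = ((-2.2)·(-2.2) + (1.8)·(1.8) + (2.8)·(2.8) + (-3.2)·(-3.2) + (0.8)·(0.8)) / 4 = 26.8/4 = 6.7
  S[U,V] = ((-2.2)·(-1.2) + (1.8)·(-3.2) + (2.8)·(-2.2) + (-3.2)·(3.8) + (0.8)·(2.8)) / 4 = -19.2/4 = -4.8
  S[U,W] = ((-2.2)·(1.4) + (1.8)·(-2.6) + (2.8)·(1.4) + (-3.2)·(-0.6) + (0.8)·(0.4)) / 4 = -1.6/4 = -0.4
  S[V,V] = ((-1.2)·(-1.2) + (-3.2)·(-3.2) + (-2.2)·(-2.2) + (3.8)·(3.8) + (2.8)·(2.8)) / 4 = 38.8/4 = 9.7
  S[V,W] = ((-1.2)·(1.4) + (-3.2)·(-2.6) + (-2.2)·(1.4) + (3.8)·(-0.6) + (2.8)·(0.4)) / 4 = 2.4/4 = 0.6
  S[W,W] = ((1.4)·(1.4) + (-2.6)·(-2.6) + (1.4)·(1.4) + (-0.6)·(-0.6) + (0.4)·(0.4)) / 4 = 11.2/4 = 2.8

S is symmetric (S[j,i] = S[i,j]). Assembling:

S = [[6.7, -4.8, -0.4],
 [-4.8, 9.7, 0.6],
 [-0.4, 0.6, 2.8]]


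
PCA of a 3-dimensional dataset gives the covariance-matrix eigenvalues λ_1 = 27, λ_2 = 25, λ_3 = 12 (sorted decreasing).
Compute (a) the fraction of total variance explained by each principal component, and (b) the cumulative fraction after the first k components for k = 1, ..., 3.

Step 1 — total variance = trace(Sigma) = Σ λ_i = 27 + 25 + 12 = 64.

Step 2 — fraction explained by component i = λ_i / Σ λ:
  PC1: 27/64 = 0.4219
  PC2: 25/64 = 0.3906
  PC3: 12/64 = 0.1875

Step 3 — cumulative fraction after k components = (λ_1 + ... + λ_k) / Σ λ:
  k = 1: 27/64 = 0.4219
  k = 2: (27 + 25)/64 = 52/64 = 0.8125
  k = 3: (27 + 25 + 12)/64 = 64/64 = 1

Summary (fraction, with percent):

explained: PC1 0.4219 (42.19%), PC2 0.3906 (39.06%), PC3 0.1875 (18.75%);  cumulative: 0.4219, 0.8125, 1


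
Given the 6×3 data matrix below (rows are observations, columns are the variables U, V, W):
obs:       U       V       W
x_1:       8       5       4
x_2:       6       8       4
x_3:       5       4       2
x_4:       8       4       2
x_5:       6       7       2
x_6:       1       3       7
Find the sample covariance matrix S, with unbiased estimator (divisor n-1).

Step 1 — column means:
  mean(U) = (8 + 6 + 5 + 8 + 6 + 1) / 6 = 34/6 = 5.6667
  mean(V) = (5 + 8 + 4 + 4 + 7 + 3) / 6 = 31/6 = 5.1667
  mean(W) = (4 + 4 + 2 + 2 + 2 + 7) / 6 = 21/6 = 3.5

Step 2 — sample covariance S[i,j] = (1/(n-1)) · Σ_k (x_{k,i} - mean_i) · (x_{k,j} - mean_j), with n-1 = 5.
  S[U,U] = ((2.3333)·(2.3333) + (0.3333)·(0.3333) + (-0.6667)·(-0.6667) + (2.3333)·(2.3333) + (0.3333)·(0.3333) + (-4.6667)·(-4.6667)) / 5 = 33.3333/5 = 6.6667
  S[U,V] = ((2.3333)·(-0.1667) + (0.3333)·(2.8333) + (-0.6667)·(-1.1667) + (2.3333)·(-1.1667) + (0.3333)·(1.8333) + (-4.6667)·(-2.1667)) / 5 = 9.3333/5 = 1.8667
  S[U,W] = ((2.3333)·(0.5) + (0.3333)·(0.5) + (-0.6667)·(-1.5) + (2.3333)·(-1.5) + (0.3333)·(-1.5) + (-4.6667)·(3.5)) / 5 = -18/5 = -3.6
  S[V,V] = ((-0.1667)·(-0.1667) + (2.8333)·(2.8333) + (-1.1667)·(-1.1667) + (-1.1667)·(-1.1667) + (1.8333)·(1.8333) + (-2.1667)·(-2.1667)) / 5 = 18.8333/5 = 3.7667
  S[V,W] = ((-0.1667)·(0.5) + (2.8333)·(0.5) + (-1.1667)·(-1.5) + (-1.1667)·(-1.5) + (1.8333)·(-1.5) + (-2.1667)·(3.5)) / 5 = -5.5/5 = -1.1
  S[W,W] = ((0.5)·(0.5) + (0.5)·(0.5) + (-1.5)·(-1.5) + (-1.5)·(-1.5) + (-1.5)·(-1.5) + (3.5)·(3.5)) / 5 = 19.5/5 = 3.9

S is symmetric (S[j,i] = S[i,j]). Assembling:

S = [[6.6667, 1.8667, -3.6],
 [1.8667, 3.7667, -1.1],
 [-3.6, -1.1, 3.9]]
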